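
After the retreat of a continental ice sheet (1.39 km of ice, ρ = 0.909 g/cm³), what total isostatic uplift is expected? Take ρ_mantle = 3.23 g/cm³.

Removing the load lets mantle flow back in; uplift u satisfies ρ_ice t = ρ_m u.
u = t ρ_ice/ρ_m = 1.39 km × 0.909/3.23 = 0.391 km.

0.391 km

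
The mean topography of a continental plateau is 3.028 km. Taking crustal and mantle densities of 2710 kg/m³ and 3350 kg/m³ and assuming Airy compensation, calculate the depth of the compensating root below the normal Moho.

Isostatic balance requires: the weight of the topography is balanced by the buoyancy of the root, ρ_c h = (ρ_m − ρ_c) r.
r = h · ρ_c / (ρ_m − ρ_c) = 3.028 km × 2710 / (3350 − 2710) = 12.8 km.

12.8 km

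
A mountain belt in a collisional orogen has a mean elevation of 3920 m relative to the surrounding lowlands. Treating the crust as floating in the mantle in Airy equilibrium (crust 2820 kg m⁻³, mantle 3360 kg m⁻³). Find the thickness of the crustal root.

Isostatic balance requires: the weight of the topography is balanced by the buoyancy of the root, ρ_c h = (ρ_m − ρ_c) r.
r = h · ρ_c / (ρ_m − ρ_c) = 3920 m × 2820 / (3360 − 2820) = 20500 m.

20500 m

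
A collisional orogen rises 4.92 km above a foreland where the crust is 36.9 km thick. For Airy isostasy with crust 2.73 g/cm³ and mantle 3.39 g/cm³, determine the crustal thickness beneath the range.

Root depth r = h ρ_c / (ρ_m − ρ_c) = 4.92 km × 2.73 / 0.66 = 20.35 km.
Total thickness = T + h + r = 36.9 km + 4.92 km + 20.35 km = 62.2 km.

62.2 km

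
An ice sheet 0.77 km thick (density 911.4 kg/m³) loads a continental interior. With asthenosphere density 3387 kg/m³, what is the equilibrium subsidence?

In Airy isostatic equilibrium: the ice load ρ_ice t is balanced by mantle displaced below, ρ_m s.
s = t ρ_ice / ρ_m = 0.77 km × 911.4/3387 = 0.207 km.

0.207 km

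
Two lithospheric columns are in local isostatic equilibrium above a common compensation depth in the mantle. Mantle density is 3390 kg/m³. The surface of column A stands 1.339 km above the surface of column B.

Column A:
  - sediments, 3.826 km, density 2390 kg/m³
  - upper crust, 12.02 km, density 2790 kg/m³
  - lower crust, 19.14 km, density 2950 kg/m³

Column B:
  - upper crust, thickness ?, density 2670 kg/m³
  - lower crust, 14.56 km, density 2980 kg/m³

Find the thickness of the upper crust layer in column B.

Take the compensation level at the base of the deeper column (depth z_c below the surface of column A) and equate Σ ρ_i t_i down to z_c; mantle fills any gap and the z_c terms cancel.
Column A: 3.826×2390 + 12.02×2790 + 19.14×2950 + (z_c − 34.986)×3390
Column B: 1.339×0 + x×2670 + 14.56×2980 + (z_c − 1.339 − 14.56 − x)×3390
The z_c×3390 term appears on both sides and cancels. Collect the known terms of each column as K = Σ(ρt)_known − 3390 × (depth of known layers): K_A = 99142.94 − 3390×34.986 = −19459.6; K_B = 43388.8 − 3390×(1.339 + 14.56) = −10508.81.
Balance: K_A = K_B − x×(3390 − 2670), so x = (K_B − K_A)/(3390 − 2670) = 8950.79/720 = 12.4 km.

12.4 km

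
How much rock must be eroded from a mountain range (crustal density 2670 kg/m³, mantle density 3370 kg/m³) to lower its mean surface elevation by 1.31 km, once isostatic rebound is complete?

Net drop Δ = e − u = e − e ρ_c/ρ_m = e (ρ_m − ρ_c)/ρ_m.
e = Δ ρ_m/(ρ_m − ρ_c) = 1.31 km × 3370/700 = 6.31 km.

6.31 km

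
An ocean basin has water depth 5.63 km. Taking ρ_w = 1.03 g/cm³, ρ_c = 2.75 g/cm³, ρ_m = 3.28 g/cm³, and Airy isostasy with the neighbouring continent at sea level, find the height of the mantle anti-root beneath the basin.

18.3 km

Balancing pressure at the compensation depth: replacing crust with seawater at the top is compensated by replacing crust with mantle at the base: d (ρ_c − ρ_w) = a (ρ_m − ρ_c).
a = d (ρ_c − ρ_w)/(ρ_m − ρ_c) = 5.63 km × 1.72/0.53 = 18.3 km.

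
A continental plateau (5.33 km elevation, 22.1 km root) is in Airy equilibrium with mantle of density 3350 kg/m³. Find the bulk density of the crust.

ρ_c h = (ρ_m − ρ_c) r → ρ_c (h + r) = ρ_m r → ρ_c = ρ_m r / (h + r).
ρ_c = 3350 × 22.1 km / (5.33 km + 22.1 km) = 2700 kg/m³.

2700 kg/m³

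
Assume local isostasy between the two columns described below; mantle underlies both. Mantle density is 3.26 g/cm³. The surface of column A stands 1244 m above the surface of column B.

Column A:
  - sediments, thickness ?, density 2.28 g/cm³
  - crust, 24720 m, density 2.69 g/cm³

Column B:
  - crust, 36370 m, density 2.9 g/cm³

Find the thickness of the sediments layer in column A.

Take the compensation level at the base of the deeper column (depth z_c below the surface of column A) and equate Σ ρ_i t_i down to z_c; mantle fills any gap and the z_c terms cancel.
Column A: x×2.28 + 24720×2.69 + (z_c − 24720 − x)×3.26
Column B: 1244×0 + 36370×2.9 + (z_c − 1244 − 36370)×3.26
The z_c×3.26 term appears on both sides and cancels. Collect the known terms of each column as K = Σ(ρt)_known − 3.26 × (depth of known layers): K_A = 66496.8 − 3.26×24720 = −14090.4; K_B = 105473 − 3.26×(1244 + 36370) = −17148.64.
Balance: K_A − x×(3.26 − 2.28) = K_B, so x = (K_A − K_B)/(3.26 − 2.28) = 3058.24/0.98 = 3120 m.

3120 m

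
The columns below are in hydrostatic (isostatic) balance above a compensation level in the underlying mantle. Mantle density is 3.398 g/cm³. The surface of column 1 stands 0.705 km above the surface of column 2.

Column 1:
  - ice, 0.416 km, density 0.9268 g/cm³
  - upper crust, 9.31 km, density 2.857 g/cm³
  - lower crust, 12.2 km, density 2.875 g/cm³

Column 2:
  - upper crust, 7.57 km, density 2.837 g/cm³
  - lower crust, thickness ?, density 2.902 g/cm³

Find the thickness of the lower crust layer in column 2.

11.7 km

Take the compensation level at the base of the deeper column (depth z_c below the surface of column 1) and equate Σ ρ_i t_i down to z_c; mantle fills any gap and the z_c terms cancel.
Column 1: 0.416×0.9268 + 9.31×2.857 + 12.2×2.875 + (z_c − 21.926)×3.398
Column 2: 0.705×0 + 7.57×2.837 + x×2.902 + (z_c − 0.705 − 7.57 − x)×3.398
The z_c×3.398 term appears on both sides and cancels. Collect the known terms of each column as K = Σ(ρt)_known − 3.398 × (depth of known layers): K_1 = 62.0592188 − 3.398×21.926 = −12.4453292; K_2 = 21.47609 − 3.398×(0.705 + 7.57) = −6.64236.
Balance: K_1 = K_2 − x×(3.398 − 2.902), so x = (K_2 − K_1)/(3.398 − 2.902) = 5.80297/0.496 = 11.7 km.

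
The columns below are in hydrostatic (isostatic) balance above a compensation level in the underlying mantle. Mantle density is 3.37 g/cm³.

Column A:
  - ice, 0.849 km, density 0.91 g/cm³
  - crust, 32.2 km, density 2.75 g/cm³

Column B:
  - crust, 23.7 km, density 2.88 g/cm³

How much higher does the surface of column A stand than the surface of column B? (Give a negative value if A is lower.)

3.1 km

For any compensation level in the mantle, the mantle terms cancel and isostasy reduces to e = (Σt_A − Σt_B) − (Σ(ρt)_A − Σ(ρt)_B) / ρ_m.
Σt_A = 33.049 km; Σt_B = 23.7 km; Σ(ρt)_A = 89.32259; Σ(ρt)_B = 68.256 (in km·g/cm³).
e = (33.049 − 23.7) − (89.32259 − 68.256) / 3.37 = 3.1 km.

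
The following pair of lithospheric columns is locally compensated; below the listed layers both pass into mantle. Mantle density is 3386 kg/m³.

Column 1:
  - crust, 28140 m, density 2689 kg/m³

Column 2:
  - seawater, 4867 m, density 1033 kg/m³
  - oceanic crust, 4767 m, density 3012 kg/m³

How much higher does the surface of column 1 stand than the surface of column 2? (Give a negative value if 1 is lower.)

For any compensation level in the mantle, the mantle terms cancel and isostasy reduces to e = (Σt_1 − Σt_2) − (Σ(ρt)_1 − Σ(ρt)_2) / ρ_m.
Σt_1 = 28140 m; Σt_2 = 9634 m; Σ(ρt)_1 = 75668460; Σ(ρt)_2 = 19385815 (in m·kg/m³).
e = (28140 − 9634) − (75668460 − 19385815) / 3386 = 1880 m.

1880 m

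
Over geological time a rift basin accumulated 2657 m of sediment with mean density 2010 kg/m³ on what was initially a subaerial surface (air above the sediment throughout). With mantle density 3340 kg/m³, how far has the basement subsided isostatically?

1600 m

Subaerial load: s = t ρ_sed / ρ_m = 2657 m × 2010/3340 = 1600 m.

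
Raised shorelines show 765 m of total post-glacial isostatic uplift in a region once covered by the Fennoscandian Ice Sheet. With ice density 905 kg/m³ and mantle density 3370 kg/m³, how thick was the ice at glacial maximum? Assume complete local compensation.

2850 m

u = t ρ_ice/ρ_m → t = u ρ_m/ρ_ice = 765 m × 3370/905 = 2850 m.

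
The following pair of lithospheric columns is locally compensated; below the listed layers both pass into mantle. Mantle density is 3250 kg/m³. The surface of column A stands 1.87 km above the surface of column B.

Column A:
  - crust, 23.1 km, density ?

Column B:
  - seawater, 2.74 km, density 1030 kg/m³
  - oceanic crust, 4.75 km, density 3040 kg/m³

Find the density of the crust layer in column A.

2680 kg/m³

Take the compensation level at the base of the deeper column (depth z_c below the surface of column A) and equate Σ ρ_i t_i down to z_c; mantle fills any gap and the z_c terms cancel.
Column A: 23.1×ρ + (z_c − 23.1)×3250
Column B: 1.87×0 + 2.74×1030 + 4.75×3040 + (z_c − 1.87 − 7.49)×3250
The z_c×3250 term appears on both sides and cancels. Collect the known terms of each column as K = Σ(ρt)_known − 3250 × (depth of known layers): K_A = 0 − 3250×23.1 = −75075; K_B = 17262.2 − 3250×(1.87 + 7.49) = −13157.8.
Balance: K_A + 23.1×ρ = K_B, so ρ = (K_B − K_A)/23.1 = 61917.2/23.1 = 2680 kg/m³.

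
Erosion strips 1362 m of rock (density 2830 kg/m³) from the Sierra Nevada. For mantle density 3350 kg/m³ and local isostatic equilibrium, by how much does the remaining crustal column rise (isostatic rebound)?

Unloading: uplift u = e ρ_c/ρ_m = 1362 m × 2830/3350 = 1150 m.

1150 m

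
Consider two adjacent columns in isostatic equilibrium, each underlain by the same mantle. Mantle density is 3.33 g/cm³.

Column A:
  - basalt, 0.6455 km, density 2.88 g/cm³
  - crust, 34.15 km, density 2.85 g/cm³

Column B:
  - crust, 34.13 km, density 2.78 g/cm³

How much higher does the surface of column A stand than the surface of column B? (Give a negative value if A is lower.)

−0.627 km

For any compensation level in the mantle, the mantle terms cancel and isostasy reduces to e = (Σt_A − Σt_B) − (Σ(ρt)_A − Σ(ρt)_B) / ρ_m.
Σt_A = 34.7955 km; Σt_B = 34.13 km; Σ(ρt)_A = 99.18654; Σ(ρt)_B = 94.8814 (in km·g/cm³).
e = (34.7955 − 34.13) − (99.18654 − 94.8814) / 3.33 = −0.627 km.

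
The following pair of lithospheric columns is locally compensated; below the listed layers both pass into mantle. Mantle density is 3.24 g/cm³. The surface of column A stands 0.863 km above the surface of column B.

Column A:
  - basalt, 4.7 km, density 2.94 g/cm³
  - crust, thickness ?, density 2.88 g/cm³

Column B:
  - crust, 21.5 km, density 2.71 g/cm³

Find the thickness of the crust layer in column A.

Take the compensation level at the base of the deeper column (depth z_c below the surface of column A) and equate Σ ρ_i t_i down to z_c; mantle fills any gap and the z_c terms cancel.
Column A: 4.7×2.94 + x×2.88 + (z_c − 4.7 − x)×3.24
Column B: 0.863×0 + 21.5×2.71 + (z_c − 0.863 − 21.5)×3.24
The z_c×3.24 term appears on both sides and cancels. Collect the known terms of each column as K = Σ(ρt)_known − 3.24 × (depth of known layers): K_A = 13.818 − 3.24×4.7 = −1.41; K_B = 58.265 − 3.24×(0.863 + 21.5) = −14.19112.
Balance: K_A − x×(3.24 − 2.88) = K_B, so x = (K_A − K_B)/(3.24 − 2.88) = 12.7811/0.36 = 35.5 km.

35.5 km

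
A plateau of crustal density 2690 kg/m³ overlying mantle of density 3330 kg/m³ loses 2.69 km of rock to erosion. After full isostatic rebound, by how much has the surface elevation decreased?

Rebound u = e ρ_c/ρ_m = 2.69 km × 2690/3330 = 2.173 km.
Net surface drop = e − u = 2.69 km − 2.173 km = e (ρ_m − ρ_c)/ρ_m = 0.517 km.

0.517 km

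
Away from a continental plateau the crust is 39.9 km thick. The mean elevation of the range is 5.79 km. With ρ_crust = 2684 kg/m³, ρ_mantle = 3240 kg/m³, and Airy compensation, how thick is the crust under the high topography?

Root depth r = h ρ_c / (ρ_m − ρ_c) = 5.79 km × 2684 / 556 = 27.95 km.
Total thickness = T + h + r = 39.9 km + 5.79 km + 27.95 km = 73.6 km.

73.6 km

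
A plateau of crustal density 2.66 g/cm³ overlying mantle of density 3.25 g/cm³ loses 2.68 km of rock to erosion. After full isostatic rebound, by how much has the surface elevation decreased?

0.487 km

Rebound u = e ρ_c/ρ_m = 2.68 km × 2.66/3.25 = 2.193 km.
Net surface drop = e − u = 2.68 km − 2.193 km = e (ρ_m − ρ_c)/ρ_m = 0.487 km.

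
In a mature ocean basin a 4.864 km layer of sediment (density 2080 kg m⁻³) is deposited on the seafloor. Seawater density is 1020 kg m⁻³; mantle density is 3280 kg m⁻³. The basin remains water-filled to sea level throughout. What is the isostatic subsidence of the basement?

2.28 km

Submarine loading: the sediment displaces seawater, and the subsidence is in turn flooded, so s (ρ_m − ρ_w) = t (ρ_sed − ρ_w).
s = 4.864 km × (2080 − 1020) / (3280 − 1020) = 2.28 km.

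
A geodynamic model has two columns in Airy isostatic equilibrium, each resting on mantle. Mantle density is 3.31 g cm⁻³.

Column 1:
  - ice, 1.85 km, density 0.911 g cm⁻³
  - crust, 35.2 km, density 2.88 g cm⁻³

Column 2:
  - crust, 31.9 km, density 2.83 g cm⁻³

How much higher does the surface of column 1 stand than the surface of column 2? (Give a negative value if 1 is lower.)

1.29 km

For any compensation level in the mantle, the mantle terms cancel and isostasy reduces to e = (Σt_1 − Σt_2) − (Σ(ρt)_1 − Σ(ρt)_2) / ρ_m.
Σt_1 = 37.05 km; Σt_2 = 31.9 km; Σ(ρt)_1 = 103.06135; Σ(ρt)_2 = 90.277 (in km·g cm⁻³).
e = (37.05 − 31.9) − (103.06135 − 90.277) / 3.31 = 1.29 km.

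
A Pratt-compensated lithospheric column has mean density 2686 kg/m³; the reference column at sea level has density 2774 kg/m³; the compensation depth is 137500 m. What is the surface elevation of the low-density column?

ρ_ref D = ρ (D + h) → h = D (ρ_ref − ρ)/ρ.
h = 137500 m × (2774 − 2686)/2686 = 4500 m.

4500 m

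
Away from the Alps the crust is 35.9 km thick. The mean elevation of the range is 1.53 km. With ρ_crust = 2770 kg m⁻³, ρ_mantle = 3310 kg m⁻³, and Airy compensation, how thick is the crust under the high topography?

Root depth r = h ρ_c / (ρ_m − ρ_c) = 1.53 km × 2770 / 540 = 7.848 km.
Total thickness = T + h + r = 35.9 km + 1.53 km + 7.848 km = 45.3 km.

45.3 km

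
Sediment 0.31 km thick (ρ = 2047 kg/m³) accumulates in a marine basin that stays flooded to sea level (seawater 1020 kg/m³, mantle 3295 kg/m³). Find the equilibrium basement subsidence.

Submarine loading: the sediment displaces seawater, and the subsidence is in turn flooded, so s (ρ_m − ρ_w) = t (ρ_sed − ρ_w).
s = 0.31 km × (2047 − 1020) / (3295 − 1020) = 0.14 km.

0.14 km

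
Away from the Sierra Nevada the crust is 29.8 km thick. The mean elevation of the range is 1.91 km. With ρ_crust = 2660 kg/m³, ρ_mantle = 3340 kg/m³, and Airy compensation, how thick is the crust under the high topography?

Root depth r = h ρ_c / (ρ_m − ρ_c) = 1.91 km × 2660 / 680 = 7.471 km.
Total thickness = T + h + r = 29.8 km + 1.91 km + 7.471 km = 39.2 km.

39.2 km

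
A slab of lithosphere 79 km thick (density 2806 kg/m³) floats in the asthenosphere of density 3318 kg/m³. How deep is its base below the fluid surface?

Draft d = t ρ_obj/ρ_fluid = 79 km × 2806/3318 = 66.8 km.

66.8 km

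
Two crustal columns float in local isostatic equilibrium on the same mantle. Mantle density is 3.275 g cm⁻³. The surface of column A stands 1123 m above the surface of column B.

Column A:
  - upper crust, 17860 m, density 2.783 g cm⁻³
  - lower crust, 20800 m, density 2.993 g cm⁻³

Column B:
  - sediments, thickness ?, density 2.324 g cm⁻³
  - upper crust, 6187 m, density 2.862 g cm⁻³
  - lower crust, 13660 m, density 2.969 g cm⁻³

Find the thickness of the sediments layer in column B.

4460 m

Take the compensation level at the base of the deeper column (depth z_c below the surface of column A) and equate Σ ρ_i t_i down to z_c; mantle fills any gap and the z_c terms cancel.
Column A: 17860×2.783 + 20800×2.993 + (z_c − 38660)×3.275
Column B: 1123×0 + x×2.324 + 6187×2.862 + 13660×2.969 + (z_c − 1123 − 19847 − x)×3.275
The z_c×3.275 term appears on both sides and cancels. Collect the known terms of each column as K = Σ(ρt)_known − 3.275 × (depth of known layers): K_A = 111958.78 − 3.275×38660 = −14652.72; K_B = 58263.734 − 3.275×(1123 + 19847) = −10413.016.
Balance: K_A = K_B − x×(3.275 − 2.324), so x = (K_B − K_A)/(3.275 − 2.324) = 4239.7/0.951 = 4460 m.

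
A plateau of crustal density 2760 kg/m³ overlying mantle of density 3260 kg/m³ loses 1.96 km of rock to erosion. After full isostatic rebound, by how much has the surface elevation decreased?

Rebound u = e ρ_c/ρ_m = 1.96 km × 2760/3260 = 1.659 km.
Net surface drop = e − u = 1.96 km − 1.659 km = e (ρ_m − ρ_c)/ρ_m = 0.301 km.

0.301 km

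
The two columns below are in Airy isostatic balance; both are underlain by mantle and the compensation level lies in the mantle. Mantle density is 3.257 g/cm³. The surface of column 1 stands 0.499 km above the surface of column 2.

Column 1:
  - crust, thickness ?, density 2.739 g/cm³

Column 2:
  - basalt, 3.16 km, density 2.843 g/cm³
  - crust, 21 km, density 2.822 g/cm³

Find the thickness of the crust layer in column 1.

23.3 km

Take the compensation level at the base of the deeper column (depth z_c below the surface of column 1) and equate Σ ρ_i t_i down to z_c; mantle fills any gap and the z_c terms cancel.
Column 1: x×2.739 + (z_c − 0 − x)×3.257
Column 2: 0.499×0 + 3.16×2.843 + 21×2.822 + (z_c − 0.499 − 24.16)×3.257
The z_c×3.257 term appears on both sides and cancels. Collect the known terms of each column as K = Σ(ρt)_known − 3.257 × (depth of known layers): K_1 = 0 − 3.257×0 = 0; K_2 = 68.24588 − 3.257×(0.499 + 24.16) = −12.068483.
Balance: K_1 − x×(3.257 − 2.739) = K_2, so x = (K_1 − K_2)/(3.257 − 2.739) = 12.0685/0.518 = 23.3 km.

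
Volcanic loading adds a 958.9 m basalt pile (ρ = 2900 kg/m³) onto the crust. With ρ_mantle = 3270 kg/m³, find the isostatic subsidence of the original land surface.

Subaerial loading: s = t ρ_load / ρ_m.
s = 958.9 m × 2900/3270 = 850 m.

850 m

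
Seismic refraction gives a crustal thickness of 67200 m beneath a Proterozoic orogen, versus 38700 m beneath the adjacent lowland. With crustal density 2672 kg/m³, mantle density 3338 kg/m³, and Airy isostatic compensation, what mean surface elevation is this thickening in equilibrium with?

5690 m

Excess crust Δ = 67200 m − 38700 m = 28500 m, split between elevation h and root r with h + r = Δ.
Airy balance ρ_c h = (ρ_m − ρ_c) r gives r = h ρ_c/(ρ_m − ρ_c), so h (1 + ρ_c/(ρ_m − ρ_c)) = Δ, i.e. h = Δ (ρ_m − ρ_c)/ρ_m.
h = 28500 m × 666/3338 = 5690 m.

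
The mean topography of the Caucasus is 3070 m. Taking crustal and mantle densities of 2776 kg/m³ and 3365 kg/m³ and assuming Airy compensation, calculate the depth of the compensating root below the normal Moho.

Balancing pressure at the compensation depth: the weight of the topography is balanced by the buoyancy of the root, ρ_c h = (ρ_m − ρ_c) r.
r = h · ρ_c / (ρ_m − ρ_c) = 3070 m × 2776 / (3365 − 2776) = 14500 m.

14500 m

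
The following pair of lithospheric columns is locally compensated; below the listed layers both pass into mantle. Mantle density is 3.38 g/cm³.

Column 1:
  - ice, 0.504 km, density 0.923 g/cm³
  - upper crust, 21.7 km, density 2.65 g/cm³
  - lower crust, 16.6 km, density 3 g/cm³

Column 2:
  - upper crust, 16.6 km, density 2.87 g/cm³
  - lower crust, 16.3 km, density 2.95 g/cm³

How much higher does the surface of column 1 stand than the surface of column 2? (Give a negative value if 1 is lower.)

For any compensation level in the mantle, the mantle terms cancel and isostasy reduces to e = (Σt_1 − Σt_2) − (Σ(ρt)_1 − Σ(ρt)_2) / ρ_m.
Σt_1 = 38.804 km; Σt_2 = 32.9 km; Σ(ρt)_1 = 107.770192; Σ(ρt)_2 = 95.727 (in km·g/cm³).
e = (38.804 − 32.9) − (107.770192 − 95.727) / 3.38 = 2.34 km.

2.34 km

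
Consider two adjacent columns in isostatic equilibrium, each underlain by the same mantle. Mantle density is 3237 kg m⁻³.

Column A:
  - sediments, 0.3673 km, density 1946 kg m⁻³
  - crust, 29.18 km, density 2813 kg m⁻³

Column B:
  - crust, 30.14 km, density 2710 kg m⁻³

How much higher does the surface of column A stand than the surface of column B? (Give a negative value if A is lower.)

−0.938 km

For any compensation level in the mantle, the mantle terms cancel and isostasy reduces to e = (Σt_A − Σt_B) − (Σ(ρt)_A − Σ(ρt)_B) / ρ_m.
Σt_A = 29.5473 km; Σt_B = 30.14 km; Σ(ρt)_A = 82798.1058; Σ(ρt)_B = 81679.4 (in km·kg m⁻³).
e = (29.5473 − 30.14) − (82798.1058 − 81679.4) / 3237 = −0.938 km.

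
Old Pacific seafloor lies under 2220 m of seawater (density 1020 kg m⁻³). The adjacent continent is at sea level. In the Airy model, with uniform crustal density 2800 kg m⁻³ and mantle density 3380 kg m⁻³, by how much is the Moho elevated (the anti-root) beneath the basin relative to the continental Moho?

6810 m

In Airy isostatic equilibrium: replacing crust with seawater at the top is compensated by replacing crust with mantle at the base: d (ρ_c − ρ_w) = a (ρ_m − ρ_c).
a = d (ρ_c − ρ_w)/(ρ_m − ρ_c) = 2220 m × 1780/580 = 6810 m.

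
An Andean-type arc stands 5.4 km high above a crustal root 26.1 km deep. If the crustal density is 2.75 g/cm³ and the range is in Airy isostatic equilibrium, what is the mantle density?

3.32 g/cm³

Airy balance: ρ_c h = (ρ_m − ρ_c) r → ρ_m = ρ_c (1 + h/r).
ρ_m = 2.75 × (1 + 5.4 km/26.1 km) = 3.32 g/cm³.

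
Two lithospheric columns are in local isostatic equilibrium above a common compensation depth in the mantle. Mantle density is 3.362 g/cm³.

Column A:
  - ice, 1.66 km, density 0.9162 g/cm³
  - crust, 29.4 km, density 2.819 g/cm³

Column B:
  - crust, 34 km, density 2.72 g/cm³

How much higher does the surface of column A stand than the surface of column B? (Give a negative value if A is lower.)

For any compensation level in the mantle, the mantle terms cancel and isostasy reduces to e = (Σt_A − Σt_B) − (Σ(ρt)_A − Σ(ρt)_B) / ρ_m.
Σt_A = 31.06 km; Σt_B = 34 km; Σ(ρt)_A = 84.399492; Σ(ρt)_B = 92.48 (in km·g/cm³).
e = (31.06 − 34) − (84.399492 − 92.48) / 3.362 = −0.537 km.

−0.537 km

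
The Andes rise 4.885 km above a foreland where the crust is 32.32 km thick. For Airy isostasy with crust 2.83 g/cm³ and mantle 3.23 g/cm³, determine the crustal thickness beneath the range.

71.8 km

Root depth r = h ρ_c / (ρ_m − ρ_c) = 4.885 km × 2.83 / 0.4 = 34.56 km.
Total thickness = T + h + r = 32.32 km + 4.885 km + 34.56 km = 71.8 km.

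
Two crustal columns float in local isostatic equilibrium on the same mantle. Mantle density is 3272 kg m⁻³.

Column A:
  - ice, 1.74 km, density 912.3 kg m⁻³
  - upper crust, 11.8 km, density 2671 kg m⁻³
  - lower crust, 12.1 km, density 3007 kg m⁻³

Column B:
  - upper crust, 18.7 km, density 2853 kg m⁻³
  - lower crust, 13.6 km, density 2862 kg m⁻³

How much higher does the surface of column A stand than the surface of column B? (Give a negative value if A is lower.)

0.303 km

For any compensation level in the mantle, the mantle terms cancel and isostasy reduces to e = (Σt_A − Σt_B) − (Σ(ρt)_A − Σ(ρt)_B) / ρ_m.
Σt_A = 25.64 km; Σt_B = 32.3 km; Σ(ρt)_A = 69489.902; Σ(ρt)_B = 92274.3 (in km·kg m⁻³).
e = (25.64 − 32.3) − (69489.902 − 92274.3) / 3272 = 0.303 km.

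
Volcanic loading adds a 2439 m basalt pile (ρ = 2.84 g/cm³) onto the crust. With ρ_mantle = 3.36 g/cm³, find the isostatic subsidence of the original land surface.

Subaerial loading: s = t ρ_load / ρ_m.
s = 2439 m × 2.84/3.36 = 2060 m.

2060 m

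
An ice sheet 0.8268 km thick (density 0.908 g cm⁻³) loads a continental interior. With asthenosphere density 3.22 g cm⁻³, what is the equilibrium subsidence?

0.233 km

In Airy isostatic equilibrium: the ice load ρ_ice t is balanced by mantle displaced below, ρ_m s.
s = t ρ_ice / ρ_m = 0.8268 km × 0.908/3.22 = 0.233 km.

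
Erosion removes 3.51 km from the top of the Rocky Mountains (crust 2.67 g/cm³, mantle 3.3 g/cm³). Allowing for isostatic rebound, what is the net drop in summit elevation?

0.67 km

Rebound u = e ρ_c/ρ_m = 3.51 km × 2.67/3.3 = 2.84 km.
Net surface drop = e − u = 3.51 km − 2.84 km = e (ρ_m − ρ_c)/ρ_m = 0.67 km.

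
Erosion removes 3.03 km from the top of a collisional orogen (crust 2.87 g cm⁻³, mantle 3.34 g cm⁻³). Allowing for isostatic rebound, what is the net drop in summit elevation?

Rebound u = e ρ_c/ρ_m = 3.03 km × 2.87/3.34 = 2.604 km.
Net surface drop = e − u = 3.03 km − 2.604 km = e (ρ_m − ρ_c)/ρ_m = 0.426 km.

0.426 km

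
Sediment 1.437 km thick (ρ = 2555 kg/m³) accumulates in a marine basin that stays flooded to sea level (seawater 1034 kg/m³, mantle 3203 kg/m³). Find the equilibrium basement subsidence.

1.01 km

Submarine loading: the sediment displaces seawater, and the subsidence is in turn flooded, so s (ρ_m − ρ_w) = t (ρ_sed − ρ_w).
s = 1.437 km × (2555 − 1034) / (3203 − 1034) = 1.01 km.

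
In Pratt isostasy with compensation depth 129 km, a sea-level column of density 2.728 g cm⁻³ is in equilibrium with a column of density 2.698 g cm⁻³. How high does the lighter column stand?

ρ_ref D = ρ (D + h) → h = D (ρ_ref − ρ)/ρ.
h = 129 km × (2.728 − 2.698)/2.698 = 1.43 km.

1.43 km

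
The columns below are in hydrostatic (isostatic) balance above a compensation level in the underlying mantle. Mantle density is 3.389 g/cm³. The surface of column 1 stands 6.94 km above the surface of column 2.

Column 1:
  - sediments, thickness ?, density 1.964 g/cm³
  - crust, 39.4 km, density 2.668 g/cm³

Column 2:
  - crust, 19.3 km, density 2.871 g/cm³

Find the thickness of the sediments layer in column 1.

3.59 km

Take the compensation level at the base of the deeper column (depth z_c below the surface of column 1) and equate Σ ρ_i t_i down to z_c; mantle fills any gap and the z_c terms cancel.
Column 1: x×1.964 + 39.4×2.668 + (z_c − 39.4 − x)×3.389
Column 2: 6.94×0 + 19.3×2.871 + (z_c − 6.94 − 19.3)×3.389
The z_c×3.389 term appears on both sides and cancels. Collect the known terms of each column as K = Σ(ρt)_known − 3.389 × (depth of known layers): K_1 = 105.1192 − 3.389×39.4 = −28.4074; K_2 = 55.4103 − 3.389×(6.94 + 19.3) = −33.51706.
Balance: K_1 − x×(3.389 − 1.964) = K_2, so x = (K_1 − K_2)/(3.389 − 1.964) = 5.10966/1.425 = 3.59 km.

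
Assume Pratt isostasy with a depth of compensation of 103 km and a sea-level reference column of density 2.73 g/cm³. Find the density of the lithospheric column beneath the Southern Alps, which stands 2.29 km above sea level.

Pratt balance: ρ_ref D = ρ (D + h).
ρ = ρ_ref D/(D + h) = 2.73 × 103 km/(103 km + 2.29 km) = 2.67 g/cm³.

2.67 g/cm³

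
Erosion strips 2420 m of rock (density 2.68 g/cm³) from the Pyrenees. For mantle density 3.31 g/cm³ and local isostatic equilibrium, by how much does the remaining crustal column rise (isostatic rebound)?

1960 m

Unloading: uplift u = e ρ_c/ρ_m = 2420 m × 2.68/3.31 = 1960 m.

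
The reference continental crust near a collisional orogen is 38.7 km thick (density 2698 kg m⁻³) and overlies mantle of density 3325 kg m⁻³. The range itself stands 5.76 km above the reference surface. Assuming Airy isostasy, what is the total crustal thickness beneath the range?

Root depth r = h ρ_c / (ρ_m − ρ_c) = 5.76 km × 2698 / 627 = 24.79 km.
Total thickness = T + h + r = 38.7 km + 5.76 km + 24.79 km = 69.2 km.

69.2 km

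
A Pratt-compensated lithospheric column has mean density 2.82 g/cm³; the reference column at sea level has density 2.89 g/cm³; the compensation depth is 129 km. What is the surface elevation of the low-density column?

3.2 km

ρ_ref D = ρ (D + h) → h = D (ρ_ref − ρ)/ρ.
h = 129 km × (2.89 − 2.82)/2.82 = 3.2 km.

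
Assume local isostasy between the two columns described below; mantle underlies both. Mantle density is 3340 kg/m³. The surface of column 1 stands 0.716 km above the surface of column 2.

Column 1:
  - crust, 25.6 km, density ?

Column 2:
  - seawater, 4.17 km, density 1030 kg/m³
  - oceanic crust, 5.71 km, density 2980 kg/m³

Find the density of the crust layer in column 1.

Take the compensation level at the base of the deeper column (depth z_c below the surface of column 1) and equate Σ ρ_i t_i down to z_c; mantle fills any gap and the z_c terms cancel.
Column 1: 25.6×ρ + (z_c − 25.6)×3340
Column 2: 0.716×0 + 4.17×1030 + 5.71×2980 + (z_c − 0.716 − 9.88)×3340
The z_c×3340 term appears on both sides and cancels. Collect the known terms of each column as K = Σ(ρt)_known − 3340 × (depth of known layers): K_1 = 0 − 3340×25.6 = −85504; K_2 = 21310.9 − 3340×(0.716 + 9.88) = −14079.74.
Balance: K_1 + 25.6×ρ = K_2, so ρ = (K_2 − K_1)/25.6 = 71424.3/25.6 = 2790 kg/m³.

2790 kg/m³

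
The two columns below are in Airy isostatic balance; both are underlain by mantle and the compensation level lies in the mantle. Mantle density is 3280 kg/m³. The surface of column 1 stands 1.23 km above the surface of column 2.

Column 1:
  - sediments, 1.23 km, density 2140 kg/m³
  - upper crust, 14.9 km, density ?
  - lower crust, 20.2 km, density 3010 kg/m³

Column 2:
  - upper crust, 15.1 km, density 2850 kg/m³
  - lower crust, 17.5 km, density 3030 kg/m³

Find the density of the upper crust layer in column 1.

Take the compensation level at the base of the deeper column (depth z_c below the surface of column 1) and equate Σ ρ_i t_i down to z_c; mantle fills any gap and the z_c terms cancel.
Column 1: 1.23×2140 + 14.9×ρ + 20.2×3010 + (z_c − 36.33)×3280
Column 2: 1.23×0 + 15.1×2850 + 17.5×3030 + (z_c − 1.23 − 32.6)×3280
The z_c×3280 term appears on both sides and cancels. Collect the known terms of each column as K = Σ(ρt)_known − 3280 × (depth of known layers): K_1 = 63434.2 − 3280×36.33 = −55728.2; K_2 = 96060 − 3280×(1.23 + 32.6) = −14902.4.
Balance: K_1 + 14.9×ρ = K_2, so ρ = (K_2 − K_1)/14.9 = 40825.8/14.9 = 2740 kg/m³.

2740 kg/m³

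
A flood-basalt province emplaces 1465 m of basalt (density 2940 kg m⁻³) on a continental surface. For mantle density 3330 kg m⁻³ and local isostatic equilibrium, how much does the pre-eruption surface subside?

Subaerial loading: s = t ρ_load / ρ_m.
s = 1465 m × 2940/3330 = 1290 m.

1290 m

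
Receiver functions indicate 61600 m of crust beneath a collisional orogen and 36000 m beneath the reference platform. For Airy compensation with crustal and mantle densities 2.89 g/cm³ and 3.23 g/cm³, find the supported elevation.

Excess crust Δ = 61600 m − 36000 m = 25600 m, split between elevation h and root r with h + r = Δ.
Airy balance ρ_c h = (ρ_m − ρ_c) r gives r = h ρ_c/(ρ_m − ρ_c), so h (1 + ρ_c/(ρ_m − ρ_c)) = Δ, i.e. h = Δ (ρ_m − ρ_c)/ρ_m.
h = 25600 m × 0.34/3.23 = 2690 m.

2690 m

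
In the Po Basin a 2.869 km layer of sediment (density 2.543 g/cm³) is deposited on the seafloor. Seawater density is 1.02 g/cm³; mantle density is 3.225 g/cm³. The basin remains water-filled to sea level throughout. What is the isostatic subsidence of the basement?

Submarine loading: the sediment displaces seawater, and the subsidence is in turn flooded, so s (ρ_m − ρ_w) = t (ρ_sed − ρ_w).
s = 2.869 km × (2.543 − 1.02) / (3.225 − 1.02) = 1.98 km.

1.98 km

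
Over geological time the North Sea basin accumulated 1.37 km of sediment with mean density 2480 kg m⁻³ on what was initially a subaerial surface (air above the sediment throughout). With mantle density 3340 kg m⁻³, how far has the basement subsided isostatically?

Subaerial load: s = t ρ_sed / ρ_m = 1.37 km × 2480/3340 = 1.02 km.

1.02 km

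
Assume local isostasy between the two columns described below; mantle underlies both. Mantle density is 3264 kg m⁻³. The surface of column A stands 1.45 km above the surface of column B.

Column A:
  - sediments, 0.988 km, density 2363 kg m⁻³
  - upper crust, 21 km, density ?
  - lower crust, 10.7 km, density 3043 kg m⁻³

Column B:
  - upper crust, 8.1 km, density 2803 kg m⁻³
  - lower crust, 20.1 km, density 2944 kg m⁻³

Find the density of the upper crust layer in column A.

2710 kg m⁻³

Take the compensation level at the base of the deeper column (depth z_c below the surface of column A) and equate Σ ρ_i t_i down to z_c; mantle fills any gap and the z_c terms cancel.
Column A: 0.988×2363 + 21×ρ + 10.7×3043 + (z_c − 32.688)×3264
Column B: 1.45×0 + 8.1×2803 + 20.1×2944 + (z_c − 1.45 − 28.2)×3264
The z_c×3264 term appears on both sides and cancels. Collect the known terms of each column as K = Σ(ρt)_known − 3264 × (depth of known layers): K_A = 34894.744 − 3264×32.688 = −71798.888; K_B = 81878.7 − 3264×(1.45 + 28.2) = −14898.9.
Balance: K_A + 21×ρ = K_B, so ρ = (K_B − K_A)/21 = 56900/21 = 2710 kg m⁻³.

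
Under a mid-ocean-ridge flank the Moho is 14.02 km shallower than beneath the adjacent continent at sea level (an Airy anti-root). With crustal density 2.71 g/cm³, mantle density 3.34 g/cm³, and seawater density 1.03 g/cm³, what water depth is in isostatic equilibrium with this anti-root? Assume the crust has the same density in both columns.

5.26 km

Replacing a thickness d of crust by seawater at the top must be balanced by replacing crust with mantle at the base: d (ρ_c − ρ_w) = a (ρ_m − ρ_c).
d = a (ρ_m − ρ_c)/(ρ_c − ρ_w) = 14.02 km × 0.63/1.68 = 5.26 km.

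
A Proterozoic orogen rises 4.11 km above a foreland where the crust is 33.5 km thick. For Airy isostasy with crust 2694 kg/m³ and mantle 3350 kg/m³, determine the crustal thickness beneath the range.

54.5 km

Root depth r = h ρ_c / (ρ_m − ρ_c) = 4.11 km × 2694 / 656 = 16.88 km.
Total thickness = T + h + r = 33.5 km + 4.11 km + 16.88 km = 54.5 km.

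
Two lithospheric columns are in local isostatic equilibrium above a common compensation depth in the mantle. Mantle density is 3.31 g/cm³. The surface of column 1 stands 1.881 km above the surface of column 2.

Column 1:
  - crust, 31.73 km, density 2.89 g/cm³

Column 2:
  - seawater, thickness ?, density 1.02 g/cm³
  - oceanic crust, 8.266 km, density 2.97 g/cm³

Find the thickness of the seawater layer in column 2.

1.87 km

Take the compensation level at the base of the deeper column (depth z_c below the surface of column 1) and equate Σ ρ_i t_i down to z_c; mantle fills any gap and the z_c terms cancel.
Column 1: 31.73×2.89 + (z_c − 31.73)×3.31
Column 2: 1.881×0 + x×1.02 + 8.266×2.97 + (z_c − 1.881 − 8.266 − x)×3.31
The z_c×3.31 term appears on both sides and cancels. Collect the known terms of each column as K = Σ(ρt)_known − 3.31 × (depth of known layers): K_1 = 91.6997 − 3.31×31.73 = −13.3266; K_2 = 24.55002 − 3.31×(1.881 + 8.266) = −9.03655.
Balance: K_1 = K_2 − x×(3.31 − 1.02), so x = (K_2 − K_1)/(3.31 − 1.02) = 4.29005/2.29 = 1.87 km.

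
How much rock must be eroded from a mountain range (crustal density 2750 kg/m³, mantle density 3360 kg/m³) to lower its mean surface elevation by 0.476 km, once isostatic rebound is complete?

2.62 km

Net drop Δ = e − u = e − e ρ_c/ρ_m = e (ρ_m − ρ_c)/ρ_m.
e = Δ ρ_m/(ρ_m − ρ_c) = 0.476 km × 3360/610 = 2.62 km.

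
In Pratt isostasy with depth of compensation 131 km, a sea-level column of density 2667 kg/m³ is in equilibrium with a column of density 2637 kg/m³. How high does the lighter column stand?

ρ_ref D = ρ (D + h) → h = D (ρ_ref − ρ)/ρ.
h = 131 km × (2667 − 2637)/2637 = 1.49 km.

1.49 km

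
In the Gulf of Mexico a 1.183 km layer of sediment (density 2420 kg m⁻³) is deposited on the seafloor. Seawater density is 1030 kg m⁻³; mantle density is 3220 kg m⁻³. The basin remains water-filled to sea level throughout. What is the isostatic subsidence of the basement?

0.751 km

Submarine loading: the sediment displaces seawater, and the subsidence is in turn flooded, so s (ρ_m − ρ_w) = t (ρ_sed − ρ_w).
s = 1.183 km × (2420 − 1030) / (3220 − 1030) = 0.751 km.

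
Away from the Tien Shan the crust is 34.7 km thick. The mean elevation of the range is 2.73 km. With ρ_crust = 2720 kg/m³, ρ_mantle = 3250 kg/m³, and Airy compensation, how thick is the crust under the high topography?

Root depth r = h ρ_c / (ρ_m − ρ_c) = 2.73 km × 2720 / 530 = 14.01 km.
Total thickness = T + h + r = 34.7 km + 2.73 km + 14.01 km = 51.4 km.

51.4 km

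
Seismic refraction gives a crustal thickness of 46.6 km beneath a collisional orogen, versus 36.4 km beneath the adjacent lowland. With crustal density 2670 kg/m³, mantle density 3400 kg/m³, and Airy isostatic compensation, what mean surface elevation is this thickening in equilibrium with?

Excess crust Δ = 46.6 km − 36.4 km = 10.2 km, split between elevation h and root r with h + r = Δ.
Airy balance ρ_c h = (ρ_m − ρ_c) r gives r = h ρ_c/(ρ_m − ρ_c), so h (1 + ρ_c/(ρ_m − ρ_c)) = Δ, i.e. h = Δ (ρ_m − ρ_c)/ρ_m.
h = 10.2 km × 730/3400 = 2.19 km.

2.19 km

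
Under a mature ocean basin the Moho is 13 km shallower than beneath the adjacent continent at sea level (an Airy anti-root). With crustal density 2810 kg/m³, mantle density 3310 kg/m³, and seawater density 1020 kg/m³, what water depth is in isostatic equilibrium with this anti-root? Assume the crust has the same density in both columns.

Replacing a thickness d of crust by seawater at the top must be balanced by replacing crust with mantle at the base: d (ρ_c − ρ_w) = a (ρ_m − ρ_c).
d = a (ρ_m − ρ_c)/(ρ_c − ρ_w) = 13 km × 500/1790 = 3.63 km.

3.63 km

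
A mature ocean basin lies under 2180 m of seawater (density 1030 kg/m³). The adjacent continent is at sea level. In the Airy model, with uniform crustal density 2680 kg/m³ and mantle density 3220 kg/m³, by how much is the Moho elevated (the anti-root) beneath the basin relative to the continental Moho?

Balancing pressure at the compensation depth: replacing crust with seawater at the top is compensated by replacing crust with mantle at the base: d (ρ_c − ρ_w) = a (ρ_m − ρ_c).
a = d (ρ_c − ρ_w)/(ρ_m − ρ_c) = 2180 m × 1650/540 = 6660 m.

6660 m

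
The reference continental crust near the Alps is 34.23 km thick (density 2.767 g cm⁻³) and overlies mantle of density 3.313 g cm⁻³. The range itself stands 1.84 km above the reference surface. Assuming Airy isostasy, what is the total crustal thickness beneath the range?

45.4 km

Root depth r = h ρ_c / (ρ_m − ρ_c) = 1.84 km × 2.767 / 0.546 = 9.325 km.
Total thickness = T + h + r = 34.23 km + 1.84 km + 9.325 km = 45.4 km.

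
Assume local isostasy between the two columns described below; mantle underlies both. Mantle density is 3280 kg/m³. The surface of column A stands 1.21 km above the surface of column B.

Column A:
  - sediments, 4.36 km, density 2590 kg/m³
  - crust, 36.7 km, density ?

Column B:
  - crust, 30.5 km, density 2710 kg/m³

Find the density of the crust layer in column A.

Take the compensation level at the base of the deeper column (depth z_c below the surface of column A) and equate Σ ρ_i t_i down to z_c; mantle fills any gap and the z_c terms cancel.
Column A: 4.36×2590 + 36.7×ρ + (z_c − 41.06)×3280
Column B: 1.21×0 + 30.5×2710 + (z_c − 1.21 − 30.5)×3280
The z_c×3280 term appears on both sides and cancels. Collect the known terms of each column as K = Σ(ρt)_known − 3280 × (depth of known layers): K_A = 11292.4 − 3280×41.06 = −123384.4; K_B = 82655 − 3280×(1.21 + 30.5) = −21353.8.
Balance: K_A + 36.7×ρ = K_B, so ρ = (K_B − K_A)/36.7 = 102031/36.7 = 2780 kg/m³.

2780 kg/m³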